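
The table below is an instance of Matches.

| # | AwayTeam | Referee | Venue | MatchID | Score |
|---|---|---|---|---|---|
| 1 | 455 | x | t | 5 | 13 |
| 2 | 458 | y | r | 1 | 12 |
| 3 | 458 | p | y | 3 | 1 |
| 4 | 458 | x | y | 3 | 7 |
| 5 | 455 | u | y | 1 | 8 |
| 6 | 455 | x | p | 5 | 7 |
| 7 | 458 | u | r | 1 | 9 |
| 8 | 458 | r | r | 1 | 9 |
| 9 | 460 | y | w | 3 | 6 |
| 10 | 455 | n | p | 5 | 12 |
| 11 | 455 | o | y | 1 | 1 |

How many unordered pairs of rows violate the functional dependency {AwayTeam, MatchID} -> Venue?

(AwayTeam=455, MatchID=5): violating pairs (1,6), (1,10) — 2 pairs.
(AwayTeam=458, MatchID=1): all 3 rows agree on Venue — 0 pairs.
(AwayTeam=458, MatchID=3): all 2 rows agree on Venue — 0 pairs.
(AwayTeam=455, MatchID=1): all 2 rows agree on Venue — 0 pairs.

2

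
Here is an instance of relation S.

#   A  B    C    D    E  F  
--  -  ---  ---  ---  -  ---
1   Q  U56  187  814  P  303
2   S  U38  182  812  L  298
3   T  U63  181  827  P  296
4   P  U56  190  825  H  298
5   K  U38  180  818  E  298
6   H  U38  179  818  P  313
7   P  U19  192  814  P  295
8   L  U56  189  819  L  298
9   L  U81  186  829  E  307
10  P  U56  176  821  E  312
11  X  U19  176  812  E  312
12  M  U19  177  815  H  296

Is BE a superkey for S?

Yes

All 12 rows have distinct BE values, so BE → (all attributes) holds and BE is a superkey.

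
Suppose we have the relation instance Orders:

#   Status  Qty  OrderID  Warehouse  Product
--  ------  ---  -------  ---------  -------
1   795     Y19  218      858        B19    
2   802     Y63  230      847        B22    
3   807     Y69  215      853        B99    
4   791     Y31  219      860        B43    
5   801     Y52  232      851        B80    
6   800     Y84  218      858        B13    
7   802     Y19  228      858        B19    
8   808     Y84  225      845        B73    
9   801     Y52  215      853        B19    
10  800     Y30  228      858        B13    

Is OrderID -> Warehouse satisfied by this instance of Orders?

OrderID=218: rows 1, 6 → Warehouse = 858, 858 ✓
OrderID=230: row 2 → Warehouse = 847 ✓
OrderID=215: rows 3, 9 → Warehouse = 853, 853 ✓
OrderID=219: row 4 → Warehouse = 860 ✓
OrderID=232: row 5 → Warehouse = 851 ✓
OrderID=228: rows 7, 10 → Warehouse = 858, 858 ✓
OrderID=225: row 8 → Warehouse = 845 ✓
Every OrderID value is associated with a single Warehouse value, so OrderID -> Warehouse holds.

Yes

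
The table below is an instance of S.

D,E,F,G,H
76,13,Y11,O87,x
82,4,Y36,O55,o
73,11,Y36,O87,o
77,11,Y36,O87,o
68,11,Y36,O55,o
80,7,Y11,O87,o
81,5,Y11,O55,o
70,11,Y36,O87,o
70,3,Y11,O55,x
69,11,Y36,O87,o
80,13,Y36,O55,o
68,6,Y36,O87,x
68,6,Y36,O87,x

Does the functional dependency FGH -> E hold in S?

No

(F=Y11, G=O87, H=x): 1 row → E = 13 ✓
(F=Y36, G=O55, H=o): 3 rows → E takes values {4, 11, 13} — violation
(F=Y36, G=O87, H=o): 4 rows → E = 11, 11, 11, 11 ✓
(F=Y11, G=O87, H=o): 1 row → E = 7 ✓
(F=Y11, G=O55, H=o): 1 row → E = 5 ✓
(F=Y11, G=O55, H=x): 1 row → E = 3 ✓
(F=Y36, G=O87, H=x): 2 rows → E = 6, 6 ✓
Two rows agree on FGH but differ on E, so FGH -> E does not hold.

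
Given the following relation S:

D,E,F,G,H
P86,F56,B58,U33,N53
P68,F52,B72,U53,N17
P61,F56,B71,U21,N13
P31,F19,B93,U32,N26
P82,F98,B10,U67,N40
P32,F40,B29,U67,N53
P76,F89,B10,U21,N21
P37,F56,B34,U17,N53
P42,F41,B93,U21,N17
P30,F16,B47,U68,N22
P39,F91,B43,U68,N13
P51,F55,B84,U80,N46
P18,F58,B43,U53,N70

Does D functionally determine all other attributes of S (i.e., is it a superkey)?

All 13 rows have distinct D values, so D → (all attributes) holds and D is a superkey.

Yes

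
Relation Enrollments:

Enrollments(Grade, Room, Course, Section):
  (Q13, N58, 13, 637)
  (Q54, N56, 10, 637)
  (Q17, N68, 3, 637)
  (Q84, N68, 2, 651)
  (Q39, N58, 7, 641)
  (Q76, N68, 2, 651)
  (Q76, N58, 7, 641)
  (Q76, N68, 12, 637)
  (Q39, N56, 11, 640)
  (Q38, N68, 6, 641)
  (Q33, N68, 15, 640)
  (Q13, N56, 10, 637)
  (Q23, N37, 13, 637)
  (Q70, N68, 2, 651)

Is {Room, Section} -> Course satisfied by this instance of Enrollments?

(Room=N58, Section=637): 1 row → Course = 13 ✓
(Room=N56, Section=637): 2 rows → Course = 10, 10 ✓
(Room=N68, Section=637): 2 rows → Course takes values {3, 12} — violation
(Room=N68, Section=651): 3 rows → Course = 2, 2, 2 ✓
(Room=N58, Section=641): 2 rows → Course = 7, 7 ✓
(Room=N56, Section=640): 1 row → Course = 11 ✓
(Room=N68, Section=641): 1 row → Course = 6 ✓
(Room=N68, Section=640): 1 row → Course = 15 ✓
(Room=N37, Section=637): 1 row → Course = 13 ✓
Two rows agree on {Room, Section} but differ on Course, so {Room, Section} -> Course does not hold.

No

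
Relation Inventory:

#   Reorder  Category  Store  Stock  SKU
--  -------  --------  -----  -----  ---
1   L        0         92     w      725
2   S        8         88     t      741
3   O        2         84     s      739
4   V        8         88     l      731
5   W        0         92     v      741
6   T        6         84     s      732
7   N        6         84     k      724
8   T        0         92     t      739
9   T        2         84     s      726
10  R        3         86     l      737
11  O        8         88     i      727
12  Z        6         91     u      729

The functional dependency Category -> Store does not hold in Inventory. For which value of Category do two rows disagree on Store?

Category=0: rows 1, 5, 8 → Store = 92, 92, 92 ✓
Category=8: rows 2, 4, 11 → Store = 88, 88, 88 ✓
Category=2: rows 3, 9 → Store = 84, 84 ✓
Category=6: rows 6, 7, 12 → Store takes values {84, 91} — violation
Category=3: row 10 → Store = 86 ✓
The only Category value with inconsistent Store is Category=6.

6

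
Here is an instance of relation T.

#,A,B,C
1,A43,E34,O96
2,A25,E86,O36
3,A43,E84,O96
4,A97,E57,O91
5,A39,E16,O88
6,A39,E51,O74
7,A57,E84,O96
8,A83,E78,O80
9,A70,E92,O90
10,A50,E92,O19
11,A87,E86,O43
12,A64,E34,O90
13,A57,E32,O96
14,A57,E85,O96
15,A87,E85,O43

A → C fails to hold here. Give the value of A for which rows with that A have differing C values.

A39

A=A43: rows 1, 3 → C = O96, O96 ✓
A=A25: row 2 → C = O36 ✓
A=A97: row 4 → C = O91 ✓
A=A39: rows 5, 6 → C takes values {O88, O74} — violation
A=A57: rows 7, 13, 14 → C = O96, O96, O96 ✓
A=A83: row 8 → C = O80 ✓
A=A70: row 9 → C = O90 ✓
A=A50: row 10 → C = O19 ✓
A=A87: rows 11, 15 → C = O43, O43 ✓
A=A64: row 12 → C = O90 ✓
The only A value with inconsistent C is A=A39.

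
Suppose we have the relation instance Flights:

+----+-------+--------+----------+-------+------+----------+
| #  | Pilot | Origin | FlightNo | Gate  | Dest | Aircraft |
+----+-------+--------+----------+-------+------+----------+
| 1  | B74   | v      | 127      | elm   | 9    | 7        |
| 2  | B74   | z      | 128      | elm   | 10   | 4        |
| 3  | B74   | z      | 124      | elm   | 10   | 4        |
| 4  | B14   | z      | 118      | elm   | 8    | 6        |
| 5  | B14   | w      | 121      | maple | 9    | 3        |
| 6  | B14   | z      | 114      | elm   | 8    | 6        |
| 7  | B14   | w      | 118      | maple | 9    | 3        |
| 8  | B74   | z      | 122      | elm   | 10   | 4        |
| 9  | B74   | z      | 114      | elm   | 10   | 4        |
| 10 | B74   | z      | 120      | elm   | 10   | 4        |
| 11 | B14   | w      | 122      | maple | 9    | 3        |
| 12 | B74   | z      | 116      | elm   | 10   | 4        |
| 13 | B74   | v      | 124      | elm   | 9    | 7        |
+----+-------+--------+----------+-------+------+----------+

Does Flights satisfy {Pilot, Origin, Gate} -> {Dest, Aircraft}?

Yes

(Pilot=B74, Origin=v, Gate=elm): rows 1, 13 → {Dest,Aircraft} = (9, 7), (9, 7) ✓
(Pilot=B74, Origin=z, Gate=elm): rows 2, 3, 8, 9, 10, 12 → {Dest,Aircraft} = (10, 4), (10, 4), (10, 4), (10, 4), (10, 4), (10, 4) ✓
(Pilot=B14, Origin=z, Gate=elm): rows 4, 6 → {Dest,Aircraft} = (8, 6), (8, 6) ✓
(Pilot=B14, Origin=w, Gate=maple): rows 5, 7, 11 → {Dest,Aircraft} = (9, 3), (9, 3), (9, 3) ✓
Every {Pilot, Origin, Gate} value is associated with a single {Dest, Aircraft} value, so {Pilot, Origin, Gate} -> {Dest, Aircraft} holds.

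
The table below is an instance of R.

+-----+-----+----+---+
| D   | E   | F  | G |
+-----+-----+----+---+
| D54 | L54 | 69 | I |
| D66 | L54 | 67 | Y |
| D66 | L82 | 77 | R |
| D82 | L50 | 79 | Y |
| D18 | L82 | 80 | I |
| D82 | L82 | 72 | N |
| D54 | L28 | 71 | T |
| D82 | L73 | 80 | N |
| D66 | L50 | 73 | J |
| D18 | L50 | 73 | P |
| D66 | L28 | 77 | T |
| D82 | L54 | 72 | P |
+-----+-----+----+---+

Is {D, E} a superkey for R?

All 12 rows have distinct {D, E} values, so {D, E} → (all attributes) holds and {D, E} is a superkey.

Yes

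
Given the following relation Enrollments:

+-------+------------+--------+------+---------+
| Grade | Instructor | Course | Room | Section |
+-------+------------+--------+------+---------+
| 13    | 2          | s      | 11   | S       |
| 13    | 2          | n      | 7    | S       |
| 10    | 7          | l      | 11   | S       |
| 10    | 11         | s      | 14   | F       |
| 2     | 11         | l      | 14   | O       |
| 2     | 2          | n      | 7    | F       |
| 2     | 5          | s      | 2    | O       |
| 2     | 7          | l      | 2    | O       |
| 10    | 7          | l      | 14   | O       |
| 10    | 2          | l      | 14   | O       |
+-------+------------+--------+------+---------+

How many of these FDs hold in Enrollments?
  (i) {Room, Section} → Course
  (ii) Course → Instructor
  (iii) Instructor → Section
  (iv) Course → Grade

(i) {Room, Section} → Course: (Room=11, Section=S): 2 rows → Course takes values {s, l} — violation; (Room=2, Section=O): 2 rows → Course takes values {s, l} — violation — fails.
(ii) Course → Instructor: Course=s: 3 rows → Instructor takes values {2, 11, 5} — violation; Course=l: 5 rows → Instructor takes values {7, 11, 2} — violation — fails.
(iii) Instructor → Section: Instructor=2: 4 rows → Section takes values {S, F, O} — violation; Instructor=7: 3 rows → Section takes values {S, O} — violation; Instructor=11: 2 rows → Section takes values {F, O} — violation — fails.
(iv) Course → Grade: Course=s: 3 rows → Grade takes values {13, 10, 2} — violation; Course=n: 2 rows → Grade takes values {13, 2} — violation; Course=l: 5 rows → Grade takes values {10, 2} — violation — fails.
None of the 4 dependencies hold.

0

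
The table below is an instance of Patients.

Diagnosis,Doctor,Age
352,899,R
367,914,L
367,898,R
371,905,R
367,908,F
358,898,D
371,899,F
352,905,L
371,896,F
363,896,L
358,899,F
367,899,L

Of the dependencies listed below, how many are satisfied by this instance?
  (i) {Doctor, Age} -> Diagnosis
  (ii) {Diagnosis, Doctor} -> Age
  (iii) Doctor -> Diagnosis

1

(i) {Doctor, Age} -> Diagnosis: (Doctor=899, Age=F): 2 rows → Diagnosis takes values {371, 358} — violation — fails.
(ii) {Diagnosis, Doctor} -> Age: every LHS value maps to a single RHS value — holds.
(iii) Doctor -> Diagnosis: Doctor=899: 4 rows → Diagnosis takes values {352, 371, 358, 367} — violation; Doctor=898: 2 rows → Diagnosis takes values {367, 358} — violation; Doctor=905: 2 rows → Diagnosis takes values {371, 352} — violation; Doctor=896: 2 rows → Diagnosis takes values {371, 363} — violation — fails.
1 of the 3 dependencies holds.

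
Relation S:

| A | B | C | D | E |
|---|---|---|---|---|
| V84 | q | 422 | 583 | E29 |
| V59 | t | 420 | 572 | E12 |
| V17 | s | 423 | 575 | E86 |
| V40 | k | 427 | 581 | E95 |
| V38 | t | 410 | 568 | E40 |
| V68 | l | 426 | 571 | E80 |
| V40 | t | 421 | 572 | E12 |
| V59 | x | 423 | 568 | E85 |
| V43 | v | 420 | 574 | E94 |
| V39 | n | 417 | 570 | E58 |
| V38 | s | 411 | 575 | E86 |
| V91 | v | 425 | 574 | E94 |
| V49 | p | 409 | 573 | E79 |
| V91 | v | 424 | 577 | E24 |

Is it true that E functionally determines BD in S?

E=E29: 1 row → {B,D} = (q, 583) ✓
E=E12: 2 rows → {B,D} = (t, 572), (t, 572) ✓
E=E86: 2 rows → {B,D} = (s, 575), (s, 575) ✓
E=E95: 1 row → {B,D} = (k, 581) ✓
E=E40: 1 row → {B,D} = (t, 568) ✓
E=E80: 1 row → {B,D} = (l, 571) ✓
E=E85: 1 row → {B,D} = (x, 568) ✓
E=E94: 2 rows → {B,D} = (v, 574), (v, 574) ✓
E=E58: 1 row → {B,D} = (n, 570) ✓
E=E79: 1 row → {B,D} = (p, 573) ✓
E=E24: 1 row → {B,D} = (v, 577) ✓
Every E value is associated with a single BD value, so E -> BD holds.

Yes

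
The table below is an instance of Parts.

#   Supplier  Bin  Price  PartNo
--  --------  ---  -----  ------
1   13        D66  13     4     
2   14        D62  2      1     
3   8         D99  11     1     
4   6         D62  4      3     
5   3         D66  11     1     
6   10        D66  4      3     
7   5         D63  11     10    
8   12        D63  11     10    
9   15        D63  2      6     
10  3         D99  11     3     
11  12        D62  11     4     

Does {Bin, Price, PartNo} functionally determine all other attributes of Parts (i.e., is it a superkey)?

No

Rows 7 and 8 have the same {Bin, Price, PartNo} value (Bin=D63, Price=11, PartNo=10) but are distinct tuples, so {Bin, Price, PartNo} does not determine every attribute — not a superkey.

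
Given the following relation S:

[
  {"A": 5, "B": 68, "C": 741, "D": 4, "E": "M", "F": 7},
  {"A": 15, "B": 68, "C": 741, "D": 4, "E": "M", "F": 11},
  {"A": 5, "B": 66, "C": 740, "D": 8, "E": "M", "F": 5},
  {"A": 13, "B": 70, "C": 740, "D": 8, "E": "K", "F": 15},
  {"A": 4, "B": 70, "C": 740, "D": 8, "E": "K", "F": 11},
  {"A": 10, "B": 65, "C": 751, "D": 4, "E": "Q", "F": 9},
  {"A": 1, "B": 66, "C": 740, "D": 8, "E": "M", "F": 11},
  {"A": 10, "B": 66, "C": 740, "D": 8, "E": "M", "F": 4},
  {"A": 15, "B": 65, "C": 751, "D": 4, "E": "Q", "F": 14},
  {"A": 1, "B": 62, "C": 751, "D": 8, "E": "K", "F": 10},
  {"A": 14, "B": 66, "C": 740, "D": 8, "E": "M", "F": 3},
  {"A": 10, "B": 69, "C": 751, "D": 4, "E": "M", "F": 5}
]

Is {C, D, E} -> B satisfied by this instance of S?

(C=741, D=4, E=M): 2 rows → B = 68, 68 ✓
(C=740, D=8, E=M): 4 rows → B = 66, 66, 66, 66 ✓
(C=740, D=8, E=K): 2 rows → B = 70, 70 ✓
(C=751, D=4, E=Q): 2 rows → B = 65, 65 ✓
(C=751, D=8, E=K): 1 row → B = 62 ✓
(C=751, D=4, E=M): 1 row → B = 69 ✓
Every {C, D, E} value is associated with a single B value, so {C, D, E} -> B holds.

Yes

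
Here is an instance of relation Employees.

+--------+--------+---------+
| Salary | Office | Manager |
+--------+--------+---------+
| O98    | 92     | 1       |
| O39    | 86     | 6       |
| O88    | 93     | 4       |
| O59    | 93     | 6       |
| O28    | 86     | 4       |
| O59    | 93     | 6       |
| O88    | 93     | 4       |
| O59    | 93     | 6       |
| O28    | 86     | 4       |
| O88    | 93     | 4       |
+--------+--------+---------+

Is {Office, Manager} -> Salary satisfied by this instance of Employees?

Yes

(Office=92, Manager=1): 1 row → Salary = O98 ✓
(Office=86, Manager=6): 1 row → Salary = O39 ✓
(Office=93, Manager=4): 3 rows → Salary = O88, O88, O88 ✓
(Office=93, Manager=6): 3 rows → Salary = O59, O59, O59 ✓
(Office=86, Manager=4): 2 rows → Salary = O28, O28 ✓
Every {Office, Manager} value is associated with a single Salary value, so {Office, Manager} -> Salary holds.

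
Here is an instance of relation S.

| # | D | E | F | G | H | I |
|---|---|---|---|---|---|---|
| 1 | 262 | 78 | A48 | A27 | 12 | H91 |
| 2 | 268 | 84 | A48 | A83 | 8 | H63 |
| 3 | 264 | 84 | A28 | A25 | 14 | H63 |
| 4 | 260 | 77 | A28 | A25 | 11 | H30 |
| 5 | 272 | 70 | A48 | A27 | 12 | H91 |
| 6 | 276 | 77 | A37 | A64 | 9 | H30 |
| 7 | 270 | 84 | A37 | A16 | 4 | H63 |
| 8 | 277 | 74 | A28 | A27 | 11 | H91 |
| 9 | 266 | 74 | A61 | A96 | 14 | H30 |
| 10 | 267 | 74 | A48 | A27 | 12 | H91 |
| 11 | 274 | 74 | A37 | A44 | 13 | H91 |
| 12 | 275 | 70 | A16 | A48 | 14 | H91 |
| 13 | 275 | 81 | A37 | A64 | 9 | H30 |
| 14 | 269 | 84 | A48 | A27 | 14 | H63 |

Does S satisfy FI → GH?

No

(F=A48, I=H91): rows 1, 5, 10 → {G,H} = (A27, 12), (A27, 12), (A27, 12) ✓
(F=A48, I=H63): rows 2, 14 → {G,H} takes values {(A83, 8), (A27, 14)} — violation
(F=A28, I=H63): row 3 → {G,H} = (A25, 14) ✓
(F=A28, I=H30): row 4 → {G,H} = (A25, 11) ✓
(F=A37, I=H30): rows 6, 13 → {G,H} = (A64, 9), (A64, 9) ✓
(F=A37, I=H63): row 7 → {G,H} = (A16, 4) ✓
(F=A28, I=H91): row 8 → {G,H} = (A27, 11) ✓
(F=A61, I=H30): row 9 → {G,H} = (A96, 14) ✓
(F=A37, I=H91): row 11 → {G,H} = (A44, 13) ✓
(F=A16, I=H91): row 12 → {G,H} = (A48, 14) ✓
Two rows agree on FI but differ on GH, so FI → GH does not hold.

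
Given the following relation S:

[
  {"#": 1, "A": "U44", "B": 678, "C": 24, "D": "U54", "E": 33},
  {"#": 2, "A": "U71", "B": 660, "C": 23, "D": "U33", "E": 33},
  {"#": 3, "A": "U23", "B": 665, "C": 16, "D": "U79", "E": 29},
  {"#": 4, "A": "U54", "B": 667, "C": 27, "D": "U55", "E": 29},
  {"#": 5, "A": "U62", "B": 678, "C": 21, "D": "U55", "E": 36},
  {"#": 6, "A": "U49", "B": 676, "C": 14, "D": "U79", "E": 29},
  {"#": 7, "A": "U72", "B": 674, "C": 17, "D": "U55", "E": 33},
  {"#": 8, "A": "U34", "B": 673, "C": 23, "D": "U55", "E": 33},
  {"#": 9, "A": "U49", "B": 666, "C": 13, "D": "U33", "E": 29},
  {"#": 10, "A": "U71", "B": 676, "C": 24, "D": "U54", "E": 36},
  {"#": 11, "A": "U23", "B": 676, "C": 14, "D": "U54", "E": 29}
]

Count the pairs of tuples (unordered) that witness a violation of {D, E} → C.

(D=U79, E=29): violating pairs (3,6) — 1 pair.
(D=U55, E=33): violating pairs (7,8) — 1 pair.

2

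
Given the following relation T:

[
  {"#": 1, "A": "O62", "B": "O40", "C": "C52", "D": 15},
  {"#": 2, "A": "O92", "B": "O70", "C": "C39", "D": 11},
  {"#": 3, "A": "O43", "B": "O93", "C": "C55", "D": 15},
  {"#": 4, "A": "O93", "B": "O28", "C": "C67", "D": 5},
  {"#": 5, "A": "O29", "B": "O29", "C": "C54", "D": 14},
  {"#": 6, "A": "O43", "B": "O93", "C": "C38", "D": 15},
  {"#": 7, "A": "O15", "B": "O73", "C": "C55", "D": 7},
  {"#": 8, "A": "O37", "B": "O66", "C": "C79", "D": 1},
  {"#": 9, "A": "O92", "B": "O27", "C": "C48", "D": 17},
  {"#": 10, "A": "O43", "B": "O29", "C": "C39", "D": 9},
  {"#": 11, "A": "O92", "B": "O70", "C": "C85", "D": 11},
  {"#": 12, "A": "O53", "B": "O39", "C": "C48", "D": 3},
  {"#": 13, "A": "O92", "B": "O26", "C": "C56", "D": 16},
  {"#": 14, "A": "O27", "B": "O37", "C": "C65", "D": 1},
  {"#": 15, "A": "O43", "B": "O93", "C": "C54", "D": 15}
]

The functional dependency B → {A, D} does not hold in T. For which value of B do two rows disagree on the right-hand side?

B=O40: row 1 → {A,D} = (O62, 15) ✓
B=O70: rows 2, 11 → {A,D} = (O92, 11), (O92, 11) ✓
B=O93: rows 3, 6, 15 → {A,D} = (O43, 15), (O43, 15), (O43, 15) ✓
B=O28: row 4 → {A,D} = (O93, 5) ✓
B=O29: rows 5, 10 → {A,D} takes values {(O29, 14), (O43, 9)} — violation
B=O73: row 7 → {A,D} = (O15, 7) ✓
B=O66: row 8 → {A,D} = (O37, 1) ✓
B=O27: row 9 → {A,D} = (O92, 17) ✓
B=O39: row 12 → {A,D} = (O53, 3) ✓
B=O26: row 13 → {A,D} = (O92, 16) ✓
B=O37: row 14 → {A,D} = (O27, 1) ✓
The only B value with inconsistent RHS is B=O29.

O29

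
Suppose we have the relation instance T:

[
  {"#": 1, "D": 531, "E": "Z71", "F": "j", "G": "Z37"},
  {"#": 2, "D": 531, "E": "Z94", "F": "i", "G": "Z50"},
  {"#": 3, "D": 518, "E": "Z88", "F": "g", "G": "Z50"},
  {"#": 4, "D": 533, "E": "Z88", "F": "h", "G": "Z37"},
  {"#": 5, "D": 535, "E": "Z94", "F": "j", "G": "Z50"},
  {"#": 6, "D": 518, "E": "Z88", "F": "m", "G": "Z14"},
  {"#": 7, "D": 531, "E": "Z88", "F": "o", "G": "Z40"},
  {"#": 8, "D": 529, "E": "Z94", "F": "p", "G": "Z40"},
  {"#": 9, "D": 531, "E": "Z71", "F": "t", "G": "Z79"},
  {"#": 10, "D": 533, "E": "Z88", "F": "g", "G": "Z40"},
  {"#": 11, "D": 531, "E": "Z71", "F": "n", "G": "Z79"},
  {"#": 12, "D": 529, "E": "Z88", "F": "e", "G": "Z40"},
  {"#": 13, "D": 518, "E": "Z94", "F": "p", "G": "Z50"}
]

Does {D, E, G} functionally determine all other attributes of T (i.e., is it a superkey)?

No

Rows 9 and 11 have the same {D, E, G} value (D=531, E=Z71, G=Z79) but are distinct tuples, so {D, E, G} does not determine every attribute — not a superkey.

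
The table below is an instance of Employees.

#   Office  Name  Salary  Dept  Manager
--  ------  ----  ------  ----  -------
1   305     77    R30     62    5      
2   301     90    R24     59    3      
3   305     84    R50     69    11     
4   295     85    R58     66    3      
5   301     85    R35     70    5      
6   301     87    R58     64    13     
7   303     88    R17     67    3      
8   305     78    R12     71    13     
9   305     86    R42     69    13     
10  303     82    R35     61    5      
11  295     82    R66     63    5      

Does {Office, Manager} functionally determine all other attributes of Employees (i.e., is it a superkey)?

No

Rows 8 and 9 have the same {Office, Manager} value (Office=305, Manager=13) but are distinct tuples, so {Office, Manager} does not determine every attribute — not a superkey.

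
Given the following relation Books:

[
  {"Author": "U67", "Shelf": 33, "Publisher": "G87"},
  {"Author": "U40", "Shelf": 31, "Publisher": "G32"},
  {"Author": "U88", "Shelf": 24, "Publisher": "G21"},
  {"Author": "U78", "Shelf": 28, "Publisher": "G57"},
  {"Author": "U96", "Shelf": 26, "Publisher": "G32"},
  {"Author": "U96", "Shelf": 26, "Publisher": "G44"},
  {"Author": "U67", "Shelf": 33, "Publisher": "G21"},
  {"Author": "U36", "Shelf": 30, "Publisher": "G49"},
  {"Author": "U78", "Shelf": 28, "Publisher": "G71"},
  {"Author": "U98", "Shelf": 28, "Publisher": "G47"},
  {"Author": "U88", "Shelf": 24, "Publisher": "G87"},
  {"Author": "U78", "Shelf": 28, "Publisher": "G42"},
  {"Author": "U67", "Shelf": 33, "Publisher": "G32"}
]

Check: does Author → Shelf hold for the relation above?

Author=U67: 3 rows → Shelf = 33, 33, 33 ✓
Author=U40: 1 row → Shelf = 31 ✓
Author=U88: 2 rows → Shelf = 24, 24 ✓
Author=U78: 3 rows → Shelf = 28, 28, 28 ✓
Author=U96: 2 rows → Shelf = 26, 26 ✓
Author=U36: 1 row → Shelf = 30 ✓
Author=U98: 1 row → Shelf = 28 ✓
Every Author value is associated with a single Shelf value, so Author → Shelf holds.

Yes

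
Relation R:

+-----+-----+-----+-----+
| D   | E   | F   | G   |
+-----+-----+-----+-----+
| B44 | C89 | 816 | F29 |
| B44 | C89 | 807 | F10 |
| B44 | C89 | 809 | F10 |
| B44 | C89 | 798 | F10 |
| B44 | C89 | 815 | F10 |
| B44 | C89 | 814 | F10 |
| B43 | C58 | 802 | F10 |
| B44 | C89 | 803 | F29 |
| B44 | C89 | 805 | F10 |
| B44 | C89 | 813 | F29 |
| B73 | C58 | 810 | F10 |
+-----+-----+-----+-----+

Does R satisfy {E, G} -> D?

No

(E=C89, G=F29): 3 rows → D = B44, B44, B44 ✓
(E=C89, G=F10): 6 rows → D = B44, B44, B44, B44, B44, B44 ✓
(E=C58, G=F10): 2 rows → D takes values {B43, B73} — violation
Two rows agree on {E, G} but differ on D, so {E, G} -> D does not hold.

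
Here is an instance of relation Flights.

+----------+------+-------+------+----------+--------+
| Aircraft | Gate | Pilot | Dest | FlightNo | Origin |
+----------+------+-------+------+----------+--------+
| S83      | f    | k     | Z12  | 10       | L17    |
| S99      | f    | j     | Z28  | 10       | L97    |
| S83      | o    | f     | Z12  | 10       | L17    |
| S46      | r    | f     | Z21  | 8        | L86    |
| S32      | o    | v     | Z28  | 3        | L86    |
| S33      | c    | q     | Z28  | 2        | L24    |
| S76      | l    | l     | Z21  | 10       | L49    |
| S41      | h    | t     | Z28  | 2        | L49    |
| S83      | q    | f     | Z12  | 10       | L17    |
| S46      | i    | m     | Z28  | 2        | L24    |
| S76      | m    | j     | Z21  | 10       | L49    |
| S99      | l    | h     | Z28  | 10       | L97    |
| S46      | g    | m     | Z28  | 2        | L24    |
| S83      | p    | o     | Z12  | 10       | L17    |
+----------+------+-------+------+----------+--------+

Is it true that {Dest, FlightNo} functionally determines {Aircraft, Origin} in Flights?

(Dest=Z12, FlightNo=10): 4 rows → {Aircraft,Origin} = (S83, L17), (S83, L17), (S83, L17), (S83, L17) ✓
(Dest=Z28, FlightNo=10): 2 rows → {Aircraft,Origin} = (S99, L97), (S99, L97) ✓
(Dest=Z21, FlightNo=8): 1 row → {Aircraft,Origin} = (S46, L86) ✓
(Dest=Z28, FlightNo=3): 1 row → {Aircraft,Origin} = (S32, L86) ✓
(Dest=Z28, FlightNo=2): 4 rows → {Aircraft,Origin} takes values {(S33, L24), (S41, L49), (S46, L24)} — violation
(Dest=Z21, FlightNo=10): 2 rows → {Aircraft,Origin} = (S76, L49), (S76, L49) ✓
Two rows agree on {Dest, FlightNo} but differ on {Aircraft, Origin}, so {Dest, FlightNo} → {Aircraft, Origin} does not hold.

No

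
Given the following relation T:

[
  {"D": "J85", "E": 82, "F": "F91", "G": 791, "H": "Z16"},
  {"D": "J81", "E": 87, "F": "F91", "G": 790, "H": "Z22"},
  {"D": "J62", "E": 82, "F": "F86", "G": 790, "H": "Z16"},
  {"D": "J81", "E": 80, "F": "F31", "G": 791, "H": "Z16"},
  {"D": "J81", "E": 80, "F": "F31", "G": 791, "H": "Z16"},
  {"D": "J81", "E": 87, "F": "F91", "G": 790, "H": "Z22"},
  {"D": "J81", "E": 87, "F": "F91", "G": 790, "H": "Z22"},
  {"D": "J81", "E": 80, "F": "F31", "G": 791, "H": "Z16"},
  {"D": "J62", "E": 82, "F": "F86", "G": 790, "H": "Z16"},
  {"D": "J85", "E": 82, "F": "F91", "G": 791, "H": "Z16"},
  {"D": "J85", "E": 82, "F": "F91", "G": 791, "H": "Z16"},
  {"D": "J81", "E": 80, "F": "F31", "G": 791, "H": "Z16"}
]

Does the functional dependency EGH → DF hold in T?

Yes

(E=82, G=791, H=Z16): 3 rows → {D,F} = (J85, F91), (J85, F91), (J85, F91) ✓
(E=87, G=790, H=Z22): 3 rows → {D,F} = (J81, F91), (J81, F91), (J81, F91) ✓
(E=82, G=790, H=Z16): 2 rows → {D,F} = (J62, F86), (J62, F86) ✓
(E=80, G=791, H=Z16): 4 rows → {D,F} = (J81, F31), (J81, F31), (J81, F31), (J81, F31) ✓
Every EGH value is associated with a single DF value, so EGH → DF holds.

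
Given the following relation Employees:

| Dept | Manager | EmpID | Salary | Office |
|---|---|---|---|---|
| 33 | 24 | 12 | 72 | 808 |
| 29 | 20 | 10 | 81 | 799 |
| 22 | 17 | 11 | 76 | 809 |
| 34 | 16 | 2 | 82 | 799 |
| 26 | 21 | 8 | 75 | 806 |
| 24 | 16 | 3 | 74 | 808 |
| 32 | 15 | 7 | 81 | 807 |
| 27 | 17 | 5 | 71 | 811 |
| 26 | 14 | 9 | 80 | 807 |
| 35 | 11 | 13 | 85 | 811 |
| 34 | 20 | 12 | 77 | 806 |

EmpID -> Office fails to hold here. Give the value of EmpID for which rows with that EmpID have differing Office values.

12

EmpID=12: 2 rows → Office takes values {808, 806} — violation
EmpID=10: 1 row → Office = 799 ✓
EmpID=11: 1 row → Office = 809 ✓
EmpID=2: 1 row → Office = 799 ✓
EmpID=8: 1 row → Office = 806 ✓
EmpID=3: 1 row → Office = 808 ✓
EmpID=7: 1 row → Office = 807 ✓
EmpID=5: 1 row → Office = 811 ✓
EmpID=9: 1 row → Office = 807 ✓
EmpID=13: 1 row → Office = 811 ✓
The only EmpID value with inconsistent Office is EmpID=12.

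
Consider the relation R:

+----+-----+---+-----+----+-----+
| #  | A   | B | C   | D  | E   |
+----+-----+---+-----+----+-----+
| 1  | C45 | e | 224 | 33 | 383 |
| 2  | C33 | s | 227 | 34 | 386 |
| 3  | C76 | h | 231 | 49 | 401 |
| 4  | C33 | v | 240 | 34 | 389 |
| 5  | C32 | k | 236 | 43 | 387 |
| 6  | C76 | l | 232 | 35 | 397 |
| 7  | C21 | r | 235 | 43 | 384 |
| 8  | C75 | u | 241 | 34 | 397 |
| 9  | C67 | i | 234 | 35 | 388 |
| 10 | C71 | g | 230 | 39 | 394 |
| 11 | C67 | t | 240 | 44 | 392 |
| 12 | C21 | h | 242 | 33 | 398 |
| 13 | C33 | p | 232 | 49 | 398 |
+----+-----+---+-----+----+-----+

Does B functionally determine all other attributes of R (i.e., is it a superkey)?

Rows 3 and 12 have the same B value B=h but are distinct tuples, so B does not determine every attribute — not a superkey.

No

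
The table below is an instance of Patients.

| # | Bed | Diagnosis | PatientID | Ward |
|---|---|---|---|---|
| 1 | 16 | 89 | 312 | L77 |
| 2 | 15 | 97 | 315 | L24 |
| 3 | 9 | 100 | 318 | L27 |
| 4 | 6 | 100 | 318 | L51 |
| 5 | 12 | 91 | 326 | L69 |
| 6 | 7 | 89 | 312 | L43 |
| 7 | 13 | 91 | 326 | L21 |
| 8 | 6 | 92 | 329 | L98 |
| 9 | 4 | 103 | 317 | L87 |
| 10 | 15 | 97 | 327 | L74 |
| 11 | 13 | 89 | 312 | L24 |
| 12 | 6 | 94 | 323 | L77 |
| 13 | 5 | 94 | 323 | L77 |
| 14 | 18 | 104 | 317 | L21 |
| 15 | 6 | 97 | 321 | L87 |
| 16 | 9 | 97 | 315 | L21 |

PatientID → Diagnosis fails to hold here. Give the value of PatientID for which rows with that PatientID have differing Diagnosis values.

317

PatientID=312: rows 1, 6, 11 → Diagnosis = 89, 89, 89 ✓
PatientID=315: rows 2, 16 → Diagnosis = 97, 97 ✓
PatientID=318: rows 3, 4 → Diagnosis = 100, 100 ✓
PatientID=326: rows 5, 7 → Diagnosis = 91, 91 ✓
PatientID=329: row 8 → Diagnosis = 92 ✓
PatientID=317: rows 9, 14 → Diagnosis takes values {103, 104} — violation
PatientID=327: row 10 → Diagnosis = 97 ✓
PatientID=323: rows 12, 13 → Diagnosis = 94, 94 ✓
PatientID=321: row 15 → Diagnosis = 97 ✓
The only PatientID value with inconsistent Diagnosis is PatientID=317.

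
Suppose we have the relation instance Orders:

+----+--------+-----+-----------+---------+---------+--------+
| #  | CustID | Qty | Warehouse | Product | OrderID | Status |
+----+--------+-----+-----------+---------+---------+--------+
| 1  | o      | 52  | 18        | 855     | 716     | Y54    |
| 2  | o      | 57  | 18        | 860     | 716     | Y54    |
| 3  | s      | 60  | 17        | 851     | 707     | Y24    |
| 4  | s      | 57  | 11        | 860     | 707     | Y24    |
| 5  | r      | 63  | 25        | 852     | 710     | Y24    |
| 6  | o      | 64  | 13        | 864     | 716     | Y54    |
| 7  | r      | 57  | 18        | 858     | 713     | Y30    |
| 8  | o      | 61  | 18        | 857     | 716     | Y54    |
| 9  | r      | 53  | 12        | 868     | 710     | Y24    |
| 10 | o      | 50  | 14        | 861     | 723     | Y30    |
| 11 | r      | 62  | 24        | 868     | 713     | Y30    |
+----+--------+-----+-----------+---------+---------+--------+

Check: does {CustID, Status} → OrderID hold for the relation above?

Yes

(CustID=o, Status=Y54): rows 1, 2, 6, 8 → OrderID = 716, 716, 716, 716 ✓
(CustID=s, Status=Y24): rows 3, 4 → OrderID = 707, 707 ✓
(CustID=r, Status=Y24): rows 5, 9 → OrderID = 710, 710 ✓
(CustID=r, Status=Y30): rows 7, 11 → OrderID = 713, 713 ✓
(CustID=o, Status=Y30): row 10 → OrderID = 723 ✓
Every {CustID, Status} value is associated with a single OrderID value, so {CustID, Status} → OrderID holds.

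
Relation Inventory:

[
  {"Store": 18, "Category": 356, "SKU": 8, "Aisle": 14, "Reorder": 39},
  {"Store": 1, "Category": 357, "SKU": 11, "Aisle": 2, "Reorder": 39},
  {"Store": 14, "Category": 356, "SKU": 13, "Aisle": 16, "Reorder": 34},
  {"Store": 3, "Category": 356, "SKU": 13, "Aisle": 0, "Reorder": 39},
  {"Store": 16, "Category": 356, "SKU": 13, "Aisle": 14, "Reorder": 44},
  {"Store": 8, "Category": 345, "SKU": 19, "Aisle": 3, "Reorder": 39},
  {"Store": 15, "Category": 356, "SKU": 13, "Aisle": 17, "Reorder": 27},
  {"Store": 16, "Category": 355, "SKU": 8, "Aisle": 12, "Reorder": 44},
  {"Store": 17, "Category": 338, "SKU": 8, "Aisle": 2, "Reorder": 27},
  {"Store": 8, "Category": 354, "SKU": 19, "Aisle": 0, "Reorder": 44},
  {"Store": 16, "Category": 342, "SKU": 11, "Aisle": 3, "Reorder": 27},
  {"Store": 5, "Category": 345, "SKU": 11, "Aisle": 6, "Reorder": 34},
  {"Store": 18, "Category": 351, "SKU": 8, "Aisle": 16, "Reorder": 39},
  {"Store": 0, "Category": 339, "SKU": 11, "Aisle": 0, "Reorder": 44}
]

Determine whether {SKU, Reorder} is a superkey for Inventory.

Two distinct rows share (SKU=8, Reorder=39), so {SKU, Reorder} does not determine every attribute — not a superkey.

No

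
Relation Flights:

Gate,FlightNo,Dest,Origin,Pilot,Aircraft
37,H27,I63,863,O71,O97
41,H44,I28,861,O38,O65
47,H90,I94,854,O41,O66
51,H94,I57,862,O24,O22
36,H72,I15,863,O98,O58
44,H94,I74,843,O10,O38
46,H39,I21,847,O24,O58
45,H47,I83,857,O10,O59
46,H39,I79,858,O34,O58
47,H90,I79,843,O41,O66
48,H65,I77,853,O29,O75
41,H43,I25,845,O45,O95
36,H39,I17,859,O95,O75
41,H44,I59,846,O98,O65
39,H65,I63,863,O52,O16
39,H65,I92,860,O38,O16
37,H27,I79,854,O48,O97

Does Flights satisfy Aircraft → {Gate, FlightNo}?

No

Aircraft=O97: 2 rows → {Gate,FlightNo} = (37, H27), (37, H27) ✓
Aircraft=O65: 2 rows → {Gate,FlightNo} = (41, H44), (41, H44) ✓
Aircraft=O66: 2 rows → {Gate,FlightNo} = (47, H90), (47, H90) ✓
Aircraft=O22: 1 row → {Gate,FlightNo} = (51, H94) ✓
Aircraft=O58: 3 rows → {Gate,FlightNo} takes values {(36, H72), (46, H39)} — violation
Aircraft=O38: 1 row → {Gate,FlightNo} = (44, H94) ✓
Aircraft=O59: 1 row → {Gate,FlightNo} = (45, H47) ✓
Aircraft=O75: 2 rows → {Gate,FlightNo} takes values {(48, H65), (36, H39)} — violation
Aircraft=O95: 1 row → {Gate,FlightNo} = (41, H43) ✓
Aircraft=O16: 2 rows → {Gate,FlightNo} = (39, H65), (39, H65) ✓
Two rows agree on Aircraft but differ on {Gate, FlightNo}, so Aircraft → {Gate, FlightNo} does not hold.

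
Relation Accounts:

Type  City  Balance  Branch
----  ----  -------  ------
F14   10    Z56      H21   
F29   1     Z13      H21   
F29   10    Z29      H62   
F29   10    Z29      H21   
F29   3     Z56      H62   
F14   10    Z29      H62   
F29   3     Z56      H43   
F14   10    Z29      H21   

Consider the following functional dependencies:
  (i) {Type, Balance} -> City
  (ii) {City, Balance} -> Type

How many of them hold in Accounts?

1

(i) {Type, Balance} -> City: every LHS value maps to a single RHS value — holds.
(ii) {City, Balance} -> Type: (City=10, Balance=Z29): 4 rows → Type takes values {F29, F14} — violation — fails.
1 of the 2 dependencies holds.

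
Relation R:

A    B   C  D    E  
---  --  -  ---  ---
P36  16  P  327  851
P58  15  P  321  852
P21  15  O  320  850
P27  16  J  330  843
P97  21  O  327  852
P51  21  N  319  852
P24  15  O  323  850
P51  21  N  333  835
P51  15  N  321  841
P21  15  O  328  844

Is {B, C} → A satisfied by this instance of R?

No

(B=16, C=P): 1 row → A = P36 ✓
(B=15, C=P): 1 row → A = P58 ✓
(B=15, C=O): 3 rows → A takes values {P21, P24} — violation
(B=16, C=J): 1 row → A = P27 ✓
(B=21, C=O): 1 row → A = P97 ✓
(B=21, C=N): 2 rows → A = P51, P51 ✓
(B=15, C=N): 1 row → A = P51 ✓
Two rows agree on {B, C} but differ on A, so {B, C} → A does not hold.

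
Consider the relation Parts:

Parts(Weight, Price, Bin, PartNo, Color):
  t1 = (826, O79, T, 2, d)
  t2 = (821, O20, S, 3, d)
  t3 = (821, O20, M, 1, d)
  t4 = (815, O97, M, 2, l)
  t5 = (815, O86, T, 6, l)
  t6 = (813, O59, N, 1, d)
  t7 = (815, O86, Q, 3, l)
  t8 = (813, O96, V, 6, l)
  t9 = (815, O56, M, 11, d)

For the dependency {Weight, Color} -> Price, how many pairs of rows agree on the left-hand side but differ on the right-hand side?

(Weight=821, Color=d): all 2 rows agree on Price — 0 pairs.
(Weight=815, Color=l): violating pairs (4,5), (4,7) — 2 pairs.

2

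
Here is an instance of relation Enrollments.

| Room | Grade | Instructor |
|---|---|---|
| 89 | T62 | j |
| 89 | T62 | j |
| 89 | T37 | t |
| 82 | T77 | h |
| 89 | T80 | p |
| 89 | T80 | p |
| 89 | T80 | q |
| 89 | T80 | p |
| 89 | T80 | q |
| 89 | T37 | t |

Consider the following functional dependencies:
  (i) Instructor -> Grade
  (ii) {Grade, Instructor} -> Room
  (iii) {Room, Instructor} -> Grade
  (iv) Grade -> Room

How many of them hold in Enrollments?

4

(i) Instructor -> Grade: every LHS value maps to a single RHS value — holds.
(ii) {Grade, Instructor} -> Room: every LHS value maps to a single RHS value — holds.
(iii) {Room, Instructor} -> Grade: every LHS value maps to a single RHS value — holds.
(iv) Grade -> Room: every LHS value maps to a single RHS value — holds.
4 of the 4 dependencies hold.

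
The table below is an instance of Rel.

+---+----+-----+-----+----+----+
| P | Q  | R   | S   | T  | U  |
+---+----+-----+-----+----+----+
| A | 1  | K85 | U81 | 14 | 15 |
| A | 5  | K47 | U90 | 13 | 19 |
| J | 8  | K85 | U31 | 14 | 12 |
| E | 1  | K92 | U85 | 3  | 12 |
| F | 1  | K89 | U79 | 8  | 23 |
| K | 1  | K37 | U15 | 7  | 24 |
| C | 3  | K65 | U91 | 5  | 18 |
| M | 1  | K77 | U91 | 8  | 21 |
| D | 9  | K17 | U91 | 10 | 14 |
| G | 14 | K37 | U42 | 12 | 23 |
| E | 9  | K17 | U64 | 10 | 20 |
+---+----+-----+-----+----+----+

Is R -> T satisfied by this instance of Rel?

No

R=K85: 2 rows → T = 14, 14 ✓
R=K47: 1 row → T = 13 ✓
R=K92: 1 row → T = 3 ✓
R=K89: 1 row → T = 8 ✓
R=K37: 2 rows → T takes values {7, 12} — violation
R=K65: 1 row → T = 5 ✓
R=K77: 1 row → T = 8 ✓
R=K17: 2 rows → T = 10, 10 ✓
Two rows agree on R but differ on T, so R -> T does not hold.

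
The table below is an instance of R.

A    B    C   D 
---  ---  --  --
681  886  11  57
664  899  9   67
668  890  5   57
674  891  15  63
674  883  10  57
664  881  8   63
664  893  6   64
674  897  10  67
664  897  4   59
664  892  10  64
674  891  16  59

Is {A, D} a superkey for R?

No

Two distinct rows share (A=664, D=64), so {A, D} does not determine every attribute — not a superkey.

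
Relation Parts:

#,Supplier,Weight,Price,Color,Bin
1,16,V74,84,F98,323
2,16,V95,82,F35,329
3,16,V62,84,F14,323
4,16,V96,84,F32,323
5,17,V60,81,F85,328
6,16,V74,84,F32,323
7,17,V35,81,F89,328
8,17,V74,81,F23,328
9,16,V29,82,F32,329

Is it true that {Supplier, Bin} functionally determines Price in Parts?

(Supplier=16, Bin=323): rows 1, 3, 4, 6 → Price = 84, 84, 84, 84 ✓
(Supplier=16, Bin=329): rows 2, 9 → Price = 82, 82 ✓
(Supplier=17, Bin=328): rows 5, 7, 8 → Price = 81, 81, 81 ✓
Every {Supplier, Bin} value is associated with a single Price value, so {Supplier, Bin} → Price holds.

Yes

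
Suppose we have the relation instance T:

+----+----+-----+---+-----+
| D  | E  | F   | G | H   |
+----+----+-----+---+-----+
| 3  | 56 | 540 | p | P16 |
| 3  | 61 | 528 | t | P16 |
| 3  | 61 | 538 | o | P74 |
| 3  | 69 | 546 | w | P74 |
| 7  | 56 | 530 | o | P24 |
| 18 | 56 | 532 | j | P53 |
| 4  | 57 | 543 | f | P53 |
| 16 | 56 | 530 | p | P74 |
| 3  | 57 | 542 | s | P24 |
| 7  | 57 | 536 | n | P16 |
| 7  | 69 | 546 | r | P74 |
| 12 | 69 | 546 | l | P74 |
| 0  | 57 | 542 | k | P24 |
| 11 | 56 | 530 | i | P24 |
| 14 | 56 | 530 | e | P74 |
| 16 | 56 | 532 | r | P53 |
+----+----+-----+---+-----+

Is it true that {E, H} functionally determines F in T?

(E=56, H=P16): 1 row → F = 540 ✓
(E=61, H=P16): 1 row → F = 528 ✓
(E=61, H=P74): 1 row → F = 538 ✓
(E=69, H=P74): 3 rows → F = 546, 546, 546 ✓
(E=56, H=P24): 2 rows → F = 530, 530 ✓
(E=56, H=P53): 2 rows → F = 532, 532 ✓
(E=57, H=P53): 1 row → F = 543 ✓
(E=56, H=P74): 2 rows → F = 530, 530 ✓
(E=57, H=P24): 2 rows → F = 542, 542 ✓
(E=57, H=P16): 1 row → F = 536 ✓
Every {E, H} value is associated with a single F value, so {E, H} -> F holds.

Yes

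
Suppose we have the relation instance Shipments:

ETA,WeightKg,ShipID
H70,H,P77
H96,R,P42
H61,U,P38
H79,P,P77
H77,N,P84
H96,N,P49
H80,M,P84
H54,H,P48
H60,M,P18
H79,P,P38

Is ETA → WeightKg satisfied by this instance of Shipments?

ETA=H70: 1 row → WeightKg = H ✓
ETA=H96: 2 rows → WeightKg takes values {R, N} — violation
ETA=H61: 1 row → WeightKg = U ✓
ETA=H79: 2 rows → WeightKg = P, P ✓
ETA=H77: 1 row → WeightKg = N ✓
ETA=H80: 1 row → WeightKg = M ✓
ETA=H54: 1 row → WeightKg = H ✓
ETA=H60: 1 row → WeightKg = M ✓
Two rows agree on ETA but differ on WeightKg, so ETA → WeightKg does not hold.

No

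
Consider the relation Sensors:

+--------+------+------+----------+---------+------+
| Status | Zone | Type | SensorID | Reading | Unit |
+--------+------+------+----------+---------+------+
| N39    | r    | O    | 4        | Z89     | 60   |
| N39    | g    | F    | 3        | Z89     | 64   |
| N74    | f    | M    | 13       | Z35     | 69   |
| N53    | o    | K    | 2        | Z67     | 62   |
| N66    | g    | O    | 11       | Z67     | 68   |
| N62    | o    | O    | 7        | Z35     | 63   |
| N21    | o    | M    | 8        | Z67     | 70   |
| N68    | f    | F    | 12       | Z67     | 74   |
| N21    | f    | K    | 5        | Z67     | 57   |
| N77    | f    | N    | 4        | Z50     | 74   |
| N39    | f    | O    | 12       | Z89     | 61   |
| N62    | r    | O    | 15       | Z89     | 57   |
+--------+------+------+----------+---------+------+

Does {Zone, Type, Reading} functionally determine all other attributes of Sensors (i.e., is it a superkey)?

Two distinct rows share (Zone=r, Type=O, Reading=Z89), so {Zone, Type, Reading} does not determine every attribute — not a superkey.

No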